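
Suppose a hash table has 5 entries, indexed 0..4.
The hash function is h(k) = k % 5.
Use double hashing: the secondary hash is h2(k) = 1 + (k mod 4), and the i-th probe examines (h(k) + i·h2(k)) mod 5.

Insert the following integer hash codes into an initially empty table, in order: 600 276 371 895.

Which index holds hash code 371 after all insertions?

600 hashes to 0; slot 0 is free -> place at 0.
276 hashes to 1; slot 1 is free -> place at 1.
371 hashes to 1, h2=4; 1,0 taken -> place at 4.
895 hashes to 0, h2=4; 0,4 taken -> place at 3.
Table: [600, 276, ., 895, 371]

4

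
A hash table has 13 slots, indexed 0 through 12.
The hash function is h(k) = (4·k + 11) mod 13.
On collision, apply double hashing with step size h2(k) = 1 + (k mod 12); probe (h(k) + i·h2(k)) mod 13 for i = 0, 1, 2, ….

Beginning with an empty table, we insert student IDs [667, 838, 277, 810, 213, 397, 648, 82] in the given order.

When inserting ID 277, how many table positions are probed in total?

Insert 667: h=1, slot 1 empty → index 1.
Insert 838: h=9, slot 9 empty → index 9.
Insert 277: h=1, h2=2, slot 1 occupied → index 3.
Insert 810: h=1, h2=7, slot 1 occupied → index 8.
Insert 213: h=5, slot 5 empty → index 5.
Insert 397: h=0, slot 0 empty → index 0.
Insert 648: h=3, h2=1, slot 3 occupied → index 4.
Insert 82: h=1, h2=11, slot 1 occupied → index 12.
Table: [397, 667, -, 277, 648, 213, -, -, 810, 838, -, -, 82]

2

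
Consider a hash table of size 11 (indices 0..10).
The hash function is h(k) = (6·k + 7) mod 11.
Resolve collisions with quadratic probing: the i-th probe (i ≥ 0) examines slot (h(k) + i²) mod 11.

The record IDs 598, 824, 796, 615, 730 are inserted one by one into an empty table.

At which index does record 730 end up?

7

598: h=9 -> slot 9
824: h=1 -> slot 1
796: h=9, probe 9,10 -> slot 10
615: h=1, probe 1,2 -> slot 2
730: h=9, probe 9,10,2,7 -> slot 7
Table: [—, 824, 615, —, —, —, —, 730, —, 598, 796]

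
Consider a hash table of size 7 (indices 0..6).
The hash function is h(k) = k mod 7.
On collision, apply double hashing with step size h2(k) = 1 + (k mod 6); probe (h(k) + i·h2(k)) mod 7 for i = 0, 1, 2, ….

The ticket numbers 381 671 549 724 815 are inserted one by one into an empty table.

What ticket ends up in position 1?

724

Insert 381: h=3, slot 3 empty -> index 3.
Insert 671: h=6, slot 6 empty -> index 6.
Insert 549: h=3, h2=4, slot 3 occupied -> index 0.
Insert 724: h=3, h2=5, slot 3 occupied -> index 1.
Insert 815: h=3, h2=6, slot 3 occupied -> index 2.
Table: [549, 724, 815, 381, —, —, 671]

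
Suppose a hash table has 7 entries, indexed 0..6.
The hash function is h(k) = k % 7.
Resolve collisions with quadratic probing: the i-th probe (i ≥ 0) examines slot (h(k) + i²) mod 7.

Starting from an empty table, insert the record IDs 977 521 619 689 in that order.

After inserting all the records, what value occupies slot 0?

977 hashes to 4; slot 4 is free -> place at 4.
521 hashes to 3; slot 3 is free -> place at 3.
619 hashes to 3; 3,4 taken -> place at 0.
689 hashes to 3; 3,4,0 taken -> place at 5.
Table: [619, ., ., 521, 977, 689, .]

619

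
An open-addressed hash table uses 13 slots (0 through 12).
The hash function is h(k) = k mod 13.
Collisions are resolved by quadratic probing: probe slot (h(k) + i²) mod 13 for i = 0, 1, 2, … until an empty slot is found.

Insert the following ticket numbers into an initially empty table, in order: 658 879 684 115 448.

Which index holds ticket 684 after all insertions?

12

658: h=8 => slot 8
879: h=8, probe 8,9 => slot 9
684: h=8, probe 8,9,12 => slot 12
115: h=11 => slot 11
448: h=6 => slot 6
Table: [—, —, —, —, —, —, 448, —, 658, 879, —, 115, 684]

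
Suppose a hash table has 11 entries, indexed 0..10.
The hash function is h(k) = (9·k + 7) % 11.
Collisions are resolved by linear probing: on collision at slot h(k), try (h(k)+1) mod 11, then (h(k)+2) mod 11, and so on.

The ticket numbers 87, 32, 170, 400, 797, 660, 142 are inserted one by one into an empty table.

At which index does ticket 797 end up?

1

87: h=9 => slot 9
32: h=9, probe 9,10 => slot 10
170: h=8 => slot 8
400: h=10, probe 10,0 => slot 0
797: h=8, probe 8,9,10,0,1 => slot 1
660: h=7 => slot 7
142: h=9, probe 9,10,0,1,2 => slot 2
Table: [400, 797, 142, -, -, -, -, 660, 170, 87, 32]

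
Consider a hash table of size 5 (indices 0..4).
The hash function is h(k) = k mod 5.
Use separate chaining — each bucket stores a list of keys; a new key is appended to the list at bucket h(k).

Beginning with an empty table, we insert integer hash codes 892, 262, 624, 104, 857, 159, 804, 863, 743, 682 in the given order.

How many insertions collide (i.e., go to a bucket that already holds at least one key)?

7

892 → bucket 2
262 → bucket 2 (collision)
624 → bucket 4
104 → bucket 4 (collision)
857 → bucket 2 (collision)
159 → bucket 4 (collision)
804 → bucket 4 (collision)
863 → bucket 3
743 → bucket 3 (collision)
682 → bucket 2 (collision)
Final buckets:
0: —
1: —
2: 892 -> 262 -> 857 -> 682
3: 863 -> 743
4: 624 -> 104 -> 159 -> 804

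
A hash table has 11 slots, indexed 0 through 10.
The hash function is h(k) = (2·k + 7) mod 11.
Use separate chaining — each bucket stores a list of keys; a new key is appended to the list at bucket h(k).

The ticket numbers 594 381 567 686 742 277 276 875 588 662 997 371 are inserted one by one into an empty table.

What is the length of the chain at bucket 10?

2

594 → bucket 7
381 → bucket 10
567 → bucket 8
686 → bucket 4
742 → bucket 6
277 → bucket 0
276 → bucket 9
875 → bucket 8 (collision)
588 → bucket 6 (collision)
662 → bucket 0 (collision)
997 → bucket 10 (collision)
371 → bucket 1
Final buckets:
0: 277 -> 662
1: 371
2: .
3: .
4: 686
5: .
6: 742 -> 588
7: 594
8: 567 -> 875
9: 276
10: 381 -> 997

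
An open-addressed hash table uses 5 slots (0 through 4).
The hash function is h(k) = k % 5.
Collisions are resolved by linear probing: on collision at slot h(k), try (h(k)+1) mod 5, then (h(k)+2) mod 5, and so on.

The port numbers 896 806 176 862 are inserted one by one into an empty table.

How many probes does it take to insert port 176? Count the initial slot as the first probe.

Insert 896: h=1, slot 1 empty → index 1.
Insert 806: h=1, slot 1 occupied → index 2.
Insert 176: h=1, slots 1,2 occupied → index 3.
Insert 862: h=2, slots 2,3 occupied → index 4.
Table: [., 896, 806, 176, 862]

3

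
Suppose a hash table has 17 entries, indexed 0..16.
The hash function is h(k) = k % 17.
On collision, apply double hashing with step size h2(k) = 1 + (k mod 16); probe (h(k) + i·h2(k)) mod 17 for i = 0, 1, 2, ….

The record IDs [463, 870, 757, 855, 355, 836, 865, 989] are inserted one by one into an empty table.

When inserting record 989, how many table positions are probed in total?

3

Insert 463: h=4, slot 4 empty → index 4.
Insert 870: h=3, slot 3 empty → index 3.
Insert 757: h=9, slot 9 empty → index 9.
Insert 855: h=5, slot 5 empty → index 5.
Insert 355: h=15, slot 15 empty → index 15.
Insert 836: h=3, h2=5, slot 3 occupied → index 8.
Insert 865: h=15, h2=2, slot 15 occupied → index 0.
Insert 989: h=3, h2=14, slots 3,0 occupied → index 14.
Table: [865, —, —, 870, 463, 855, —, —, 836, 757, —, —, —, —, 989, 355, —]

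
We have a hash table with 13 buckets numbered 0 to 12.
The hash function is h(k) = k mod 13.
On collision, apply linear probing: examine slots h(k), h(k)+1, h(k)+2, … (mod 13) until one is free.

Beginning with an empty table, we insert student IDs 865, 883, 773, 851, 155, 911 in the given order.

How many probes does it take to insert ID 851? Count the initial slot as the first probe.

3

Insert 865: h=7, slot 7 empty -> index 7.
Insert 883: h=12, slot 12 empty -> index 12.
Insert 773: h=6, slot 6 empty -> index 6.
Insert 851: h=6, slots 6,7 occupied -> index 8.
Insert 155: h=12, slot 12 occupied -> index 0.
Insert 911: h=1, slot 1 empty -> index 1.
Table: [155, 911, _, _, _, _, 773, 865, 851, _, _, _, 883]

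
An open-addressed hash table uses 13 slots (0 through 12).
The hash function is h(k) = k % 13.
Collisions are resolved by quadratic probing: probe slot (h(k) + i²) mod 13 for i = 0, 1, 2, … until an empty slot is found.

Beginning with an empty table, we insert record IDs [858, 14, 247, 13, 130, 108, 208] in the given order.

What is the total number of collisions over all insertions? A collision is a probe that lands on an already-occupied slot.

858 hashes to 0; slot 0 is free => place at 0.
14 hashes to 1; slot 1 is free => place at 1.
247 hashes to 0; 0,1 taken => place at 4.
13 hashes to 0; 0,1,4 taken => place at 9.
130 hashes to 0; 0,1,4,9 taken => place at 3.
108 hashes to 4; 4 taken => place at 5.
208 hashes to 0; 0,1,4,9,3 taken => place at 12.
Table: [858, 14, -, 130, 247, 108, -, -, -, 13, -, -, 208]

15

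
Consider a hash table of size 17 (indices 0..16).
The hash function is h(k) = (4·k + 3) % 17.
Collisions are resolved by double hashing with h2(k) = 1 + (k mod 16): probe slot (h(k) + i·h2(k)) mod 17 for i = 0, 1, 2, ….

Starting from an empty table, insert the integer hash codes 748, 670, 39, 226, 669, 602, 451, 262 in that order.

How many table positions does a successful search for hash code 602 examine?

Insert 748: h=3, slot 3 empty -> index 3.
Insert 670: h=14, slot 14 empty -> index 14.
Insert 39: h=6, slot 6 empty -> index 6.
Insert 226: h=6, h2=3, slot 6 occupied -> index 9.
Insert 669: h=10, slot 10 empty -> index 10.
Insert 602: h=14, h2=11, slot 14 occupied -> index 8.
Insert 451: h=5, slot 5 empty -> index 5.
Insert 262: h=14, h2=7, slot 14 occupied -> index 4.
Table: [_, _, _, 748, 262, 451, 39, _, 602, 226, 669, _, _, _, 670, _, _]
Lookup 602: h=14, h2=11, probe 14,8 → found at 8.

2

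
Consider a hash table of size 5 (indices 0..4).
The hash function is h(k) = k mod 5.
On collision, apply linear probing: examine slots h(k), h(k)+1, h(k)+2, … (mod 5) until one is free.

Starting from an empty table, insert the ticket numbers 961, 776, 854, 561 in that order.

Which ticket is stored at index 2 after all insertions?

776

Insert 961: h=1, slot 1 empty -> index 1.
Insert 776: h=1, slot 1 occupied -> index 2.
Insert 854: h=4, slot 4 empty -> index 4.
Insert 561: h=1, slots 1,2 occupied -> index 3.
Table: [∅, 961, 776, 561, 854]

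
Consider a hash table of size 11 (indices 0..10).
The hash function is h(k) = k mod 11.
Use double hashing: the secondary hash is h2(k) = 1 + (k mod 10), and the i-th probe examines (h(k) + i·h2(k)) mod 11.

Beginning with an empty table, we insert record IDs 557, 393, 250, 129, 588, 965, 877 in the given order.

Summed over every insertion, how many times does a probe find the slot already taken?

6

557: h=7 => slot 7
393: h=8 => slot 8
250: h=8, h2=1, probe 8,9 => slot 9
129: h=8, h2=10, probe 8,7,6 => slot 6
588: h=5 => slot 5
965: h=8, h2=6, probe 8,3 => slot 3
877: h=8, h2=8, probe 8,5,2 => slot 2
Table: [∅, ∅, 877, 965, ∅, 588, 129, 557, 393, 250, ∅]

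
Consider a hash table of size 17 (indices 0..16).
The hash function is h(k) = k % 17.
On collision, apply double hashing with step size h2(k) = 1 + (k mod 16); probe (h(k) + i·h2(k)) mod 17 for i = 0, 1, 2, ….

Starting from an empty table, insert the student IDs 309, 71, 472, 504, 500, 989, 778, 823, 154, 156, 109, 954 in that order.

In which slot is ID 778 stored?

1

Insert 309: h=3, slot 3 empty -> index 3.
Insert 71: h=3, h2=8, slot 3 occupied -> index 11.
Insert 472: h=13, slot 13 empty -> index 13.
Insert 504: h=11, h2=9, slots 11,3 occupied -> index 12.
Insert 500: h=7, slot 7 empty -> index 7.
Insert 989: h=3, h2=14, slot 3 occupied -> index 0.
Insert 778: h=13, h2=11, slots 13,7 occupied -> index 1.
Insert 823: h=7, h2=8, slot 7 occupied -> index 15.
Insert 154: h=1, h2=11, slots 1,12 occupied -> index 6.
Insert 156: h=3, h2=13, slot 3 occupied -> index 16.
Insert 109: h=7, h2=14, slot 7 occupied -> index 4.
Insert 954: h=2, slot 2 empty -> index 2.
Table: [989, 778, 954, 309, 109, ., 154, 500, ., ., ., 71, 504, 472, ., 823, 156]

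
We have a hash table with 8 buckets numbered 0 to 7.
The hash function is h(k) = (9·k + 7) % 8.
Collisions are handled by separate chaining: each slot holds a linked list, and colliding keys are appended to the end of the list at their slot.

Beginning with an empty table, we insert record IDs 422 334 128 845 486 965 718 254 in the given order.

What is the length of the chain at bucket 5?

5

Insert 422: h=5, bucket 5 empty → new chain.
Insert 334: h=5, bucket 5 nonempty → append to chain.
Insert 128: h=7, bucket 7 empty → new chain.
Insert 845: h=4, bucket 4 empty → new chain.
Insert 486: h=5, bucket 5 nonempty → append to chain.
Insert 965: h=4, bucket 4 nonempty → append to chain.
Insert 718: h=5, bucket 5 nonempty → append to chain.
Insert 254: h=5, bucket 5 nonempty → append to chain.
Final buckets:
0: ∅
1: ∅
2: ∅
3: ∅
4: 845 -> 965
5: 422 -> 334 -> 486 -> 718 -> 254
6: ∅
7: 128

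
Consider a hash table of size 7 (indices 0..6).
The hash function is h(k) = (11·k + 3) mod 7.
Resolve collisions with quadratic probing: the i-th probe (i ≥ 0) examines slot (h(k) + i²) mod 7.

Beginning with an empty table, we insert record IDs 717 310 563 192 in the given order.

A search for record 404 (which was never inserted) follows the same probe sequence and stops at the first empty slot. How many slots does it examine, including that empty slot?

2

Insert 717: h=1, slot 1 empty => index 1.
Insert 310: h=4, slot 4 empty => index 4.
Insert 563: h=1, slot 1 occupied => index 2.
Insert 192: h=1, slots 1,2 occupied => index 5.
Table: [., 717, 563, ., 310, 192, .]
Lookup 404: h=2, probe 2,3 → slot 3 empty, not found.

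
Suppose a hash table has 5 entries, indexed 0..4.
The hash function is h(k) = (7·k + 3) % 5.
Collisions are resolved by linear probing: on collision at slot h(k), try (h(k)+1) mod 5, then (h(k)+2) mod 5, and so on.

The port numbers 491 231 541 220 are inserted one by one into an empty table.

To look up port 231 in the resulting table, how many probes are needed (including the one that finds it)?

491 hashes to 0; slot 0 is free -> place at 0.
231 hashes to 0; 0 taken -> place at 1.
541 hashes to 0; 0,1 taken -> place at 2.
220 hashes to 3; slot 3 is free -> place at 3.
Table: [491, 231, 541, 220, -]
Lookup 231: h=0, probe 0,1 → found at 1.

2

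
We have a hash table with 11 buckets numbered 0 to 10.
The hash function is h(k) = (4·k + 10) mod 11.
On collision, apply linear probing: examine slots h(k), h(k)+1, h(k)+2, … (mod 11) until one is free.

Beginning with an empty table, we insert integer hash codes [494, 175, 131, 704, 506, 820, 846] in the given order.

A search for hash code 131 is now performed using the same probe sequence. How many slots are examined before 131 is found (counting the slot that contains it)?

3

Insert 494: h=6, slot 6 empty -> index 6.
Insert 175: h=6, slot 6 occupied -> index 7.
Insert 131: h=6, slots 6,7 occupied -> index 8.
Insert 704: h=10, slot 10 empty -> index 10.
Insert 506: h=10, slot 10 occupied -> index 0.
Insert 820: h=1, slot 1 empty -> index 1.
Insert 846: h=6, slots 6,7,8 occupied -> index 9.
Table: [506, 820, ∅, ∅, ∅, ∅, 494, 175, 131, 846, 704]
Lookup 131: h=6, probe 6,7,8 → found at 8.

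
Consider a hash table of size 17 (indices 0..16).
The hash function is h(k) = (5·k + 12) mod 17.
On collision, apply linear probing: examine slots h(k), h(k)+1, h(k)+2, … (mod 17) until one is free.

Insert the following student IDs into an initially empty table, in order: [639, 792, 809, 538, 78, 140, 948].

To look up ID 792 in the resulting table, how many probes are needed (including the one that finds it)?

639: h=11 -> slot 11
792: h=11, probe 11,12 -> slot 12
809: h=11, probe 11,12,13 -> slot 13
538: h=16 -> slot 16
78: h=11, probe 11,12,13,14 -> slot 14
140: h=15 -> slot 15
948: h=9 -> slot 9
Table: [-, -, -, -, -, -, -, -, -, 948, -, 639, 792, 809, 78, 140, 538]
Lookup 792: h=11, probe 11,12 → found at 12.

2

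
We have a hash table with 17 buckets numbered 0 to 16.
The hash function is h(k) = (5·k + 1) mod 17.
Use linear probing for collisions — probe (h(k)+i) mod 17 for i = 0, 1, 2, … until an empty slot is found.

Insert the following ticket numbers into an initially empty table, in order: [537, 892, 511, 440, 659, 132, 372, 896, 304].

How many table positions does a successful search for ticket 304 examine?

Insert 537: h=0, slot 0 empty → index 0.
Insert 892: h=7, slot 7 empty → index 7.
Insert 511: h=6, slot 6 empty → index 6.
Insert 440: h=8, slot 8 empty → index 8.
Insert 659: h=15, slot 15 empty → index 15.
Insert 132: h=15, slot 15 occupied → index 16.
Insert 372: h=8, slot 8 occupied → index 9.
Insert 896: h=10, slot 10 empty → index 10.
Insert 304: h=8, slots 8,9,10 occupied → index 11.
Table: [537, -, -, -, -, -, 511, 892, 440, 372, 896, 304, -, -, -, 659, 132]
Lookup 304: h=8, probe 8,9,10,11 → found at 11.

4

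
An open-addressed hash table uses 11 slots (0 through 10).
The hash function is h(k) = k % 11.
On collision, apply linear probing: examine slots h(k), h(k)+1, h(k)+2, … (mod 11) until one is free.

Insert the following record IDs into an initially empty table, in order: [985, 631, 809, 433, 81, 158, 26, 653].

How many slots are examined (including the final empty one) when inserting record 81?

985: h=6 => slot 6
631: h=4 => slot 4
809: h=6, probe 6,7 => slot 7
433: h=4, probe 4,5 => slot 5
81: h=4, probe 4,5,6,7,8 => slot 8
158: h=4, probe 4,5,6,7,8,9 => slot 9
26: h=4, probe 4,5,6,7,8,9,10 => slot 10
653: h=4, probe 4,5,6,7,8,9,10,0 => slot 0
Table: [653, —, —, —, 631, 433, 985, 809, 81, 158, 26]

5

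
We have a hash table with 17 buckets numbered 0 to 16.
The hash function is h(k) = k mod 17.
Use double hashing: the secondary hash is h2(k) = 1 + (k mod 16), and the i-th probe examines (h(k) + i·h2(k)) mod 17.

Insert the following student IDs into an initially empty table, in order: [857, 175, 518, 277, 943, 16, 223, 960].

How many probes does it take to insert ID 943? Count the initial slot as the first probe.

3

857: h=7 -> slot 7
175: h=5 -> slot 5
518: h=8 -> slot 8
277: h=5, h2=6, probe 5,11 -> slot 11
943: h=8, h2=16, probe 8,7,6 -> slot 6
16: h=16 -> slot 16
223: h=2 -> slot 2
960: h=8, h2=1, probe 8,9 -> slot 9
Table: [-, -, 223, -, -, 175, 943, 857, 518, 960, -, 277, -, -, -, -, 16]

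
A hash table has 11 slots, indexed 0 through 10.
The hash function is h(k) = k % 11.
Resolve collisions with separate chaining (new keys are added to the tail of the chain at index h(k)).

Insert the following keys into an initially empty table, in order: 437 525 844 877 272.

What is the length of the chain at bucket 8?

Insert 437: h=8, bucket 8 empty → new chain.
Insert 525: h=8, bucket 8 nonempty → append to chain.
Insert 844: h=8, bucket 8 nonempty → append to chain.
Insert 877: h=8, bucket 8 nonempty → append to chain.
Insert 272: h=8, bucket 8 nonempty → append to chain.
Final buckets:
0: .
1: .
2: .
3: .
4: .
5: .
6: .
7: .
8: 437 -> 525 -> 844 -> 877 -> 272
9: .
10: .

5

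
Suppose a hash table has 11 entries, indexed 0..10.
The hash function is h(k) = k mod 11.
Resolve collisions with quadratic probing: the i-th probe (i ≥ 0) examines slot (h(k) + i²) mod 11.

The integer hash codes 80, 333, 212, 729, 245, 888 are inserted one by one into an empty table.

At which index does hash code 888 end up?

9

80: h=3 → slot 3
333: h=3, probe 3,4 → slot 4
212: h=3, probe 3,4,7 → slot 7
729: h=3, probe 3,4,7,1 → slot 1
245: h=3, probe 3,4,7,1,8 → slot 8
888: h=8, probe 8,9 → slot 9
Table: [—, 729, —, 80, 333, —, —, 212, 245, 888, —]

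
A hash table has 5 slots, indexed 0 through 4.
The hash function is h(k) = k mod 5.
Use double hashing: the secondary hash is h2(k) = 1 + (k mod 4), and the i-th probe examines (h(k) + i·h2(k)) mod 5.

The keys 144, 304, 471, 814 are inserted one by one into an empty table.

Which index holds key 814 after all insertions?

Insert 144: h=4, slot 4 empty → index 4.
Insert 304: h=4, h2=1, slot 4 occupied → index 0.
Insert 471: h=1, slot 1 empty → index 1.
Insert 814: h=4, h2=3, slot 4 occupied → index 2.
Table: [304, 471, 814, ∅, 144]

2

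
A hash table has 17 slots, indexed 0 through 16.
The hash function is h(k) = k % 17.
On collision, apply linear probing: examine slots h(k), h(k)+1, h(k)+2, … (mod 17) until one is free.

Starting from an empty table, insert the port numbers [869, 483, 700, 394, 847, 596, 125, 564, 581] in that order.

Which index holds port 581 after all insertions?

869 hashes to 2; slot 2 is free => place at 2.
483 hashes to 7; slot 7 is free => place at 7.
700 hashes to 3; slot 3 is free => place at 3.
394 hashes to 3; 3 taken => place at 4.
847 hashes to 14; slot 14 is free => place at 14.
596 hashes to 1; slot 1 is free => place at 1.
125 hashes to 6; slot 6 is free => place at 6.
564 hashes to 3; 3,4 taken => place at 5.
581 hashes to 3; 3,4,5,6,7 taken => place at 8.
Table: [., 596, 869, 700, 394, 564, 125, 483, 581, ., ., ., ., ., 847, ., .]

8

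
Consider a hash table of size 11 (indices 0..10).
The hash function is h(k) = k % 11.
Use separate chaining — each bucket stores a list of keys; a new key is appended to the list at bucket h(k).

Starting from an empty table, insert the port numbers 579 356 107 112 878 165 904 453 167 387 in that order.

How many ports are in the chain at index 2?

5

Insert 579: h=7, bucket 7 empty -> new chain.
Insert 356: h=4, bucket 4 empty -> new chain.
Insert 107: h=8, bucket 8 empty -> new chain.
Insert 112: h=2, bucket 2 empty -> new chain.
Insert 878: h=9, bucket 9 empty -> new chain.
Insert 165: h=0, bucket 0 empty -> new chain.
Insert 904: h=2, bucket 2 nonempty -> append to chain.
Insert 453: h=2, bucket 2 nonempty -> append to chain.
Insert 167: h=2, bucket 2 nonempty -> append to chain.
Insert 387: h=2, bucket 2 nonempty -> append to chain.
Final buckets:
0: 165
1: _
2: 112 -> 904 -> 453 -> 167 -> 387
3: _
4: 356
5: _
6: _
7: 579
8: 107
9: 878
10: _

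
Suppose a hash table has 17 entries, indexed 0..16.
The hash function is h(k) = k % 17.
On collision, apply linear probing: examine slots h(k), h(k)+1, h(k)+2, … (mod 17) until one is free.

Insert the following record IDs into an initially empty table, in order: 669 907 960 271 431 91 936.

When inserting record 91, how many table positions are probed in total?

5

669: h=6 → slot 6
907: h=6, probe 6,7 → slot 7
960: h=8 → slot 8
271: h=16 → slot 16
431: h=6, probe 6,7,8,9 → slot 9
91: h=6, probe 6,7,8,9,10 → slot 10
936: h=1 → slot 1
Table: [—, 936, —, —, —, —, 669, 907, 960, 431, 91, —, —, —, —, —, 271]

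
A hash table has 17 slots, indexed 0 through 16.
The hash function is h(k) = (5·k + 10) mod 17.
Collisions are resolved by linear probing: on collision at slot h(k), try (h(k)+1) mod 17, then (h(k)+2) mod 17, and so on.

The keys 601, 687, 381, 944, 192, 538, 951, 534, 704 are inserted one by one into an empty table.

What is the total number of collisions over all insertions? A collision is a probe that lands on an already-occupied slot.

601 hashes to 6; slot 6 is free -> place at 6.
687 hashes to 11; slot 11 is free -> place at 11.
381 hashes to 11; 11 taken -> place at 12.
944 hashes to 4; slot 4 is free -> place at 4.
192 hashes to 1; slot 1 is free -> place at 1.
538 hashes to 14; slot 14 is free -> place at 14.
951 hashes to 5; slot 5 is free -> place at 5.
534 hashes to 11; 11,12 taken -> place at 13.
704 hashes to 11; 11,12,13,14 taken -> place at 15.
Table: [_, 192, _, _, 944, 951, 601, _, _, _, _, 687, 381, 534, 538, 704, _]

7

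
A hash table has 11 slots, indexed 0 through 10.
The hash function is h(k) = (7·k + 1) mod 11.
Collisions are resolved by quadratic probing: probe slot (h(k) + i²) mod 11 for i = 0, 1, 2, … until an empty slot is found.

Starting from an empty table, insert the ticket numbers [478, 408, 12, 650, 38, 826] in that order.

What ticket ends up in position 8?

478 hashes to 3; slot 3 is free => place at 3.
408 hashes to 8; slot 8 is free => place at 8.
12 hashes to 8; 8 taken => place at 9.
650 hashes to 8; 8,9 taken => place at 1.
38 hashes to 3; 3 taken => place at 4.
826 hashes to 8; 8,9,1 taken => place at 6.
Table: [_, 650, _, 478, 38, _, 826, _, 408, 12, _]

408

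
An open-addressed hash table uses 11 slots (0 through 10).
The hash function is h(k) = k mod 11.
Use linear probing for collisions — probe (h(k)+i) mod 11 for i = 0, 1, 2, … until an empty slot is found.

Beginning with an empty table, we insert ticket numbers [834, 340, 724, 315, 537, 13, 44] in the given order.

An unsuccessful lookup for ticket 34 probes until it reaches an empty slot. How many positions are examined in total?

4

834: h=9 → slot 9
340: h=10 → slot 10
724: h=9, probe 9,10,0 → slot 0
315: h=7 → slot 7
537: h=9, probe 9,10,0,1 → slot 1
13: h=2 → slot 2
44: h=0, probe 0,1,2,3 → slot 3
Table: [724, 537, 13, 44, -, -, -, 315, -, 834, 340]
Lookup 34: h=1, probe 1,2,3,4 → slot 4 empty, not found.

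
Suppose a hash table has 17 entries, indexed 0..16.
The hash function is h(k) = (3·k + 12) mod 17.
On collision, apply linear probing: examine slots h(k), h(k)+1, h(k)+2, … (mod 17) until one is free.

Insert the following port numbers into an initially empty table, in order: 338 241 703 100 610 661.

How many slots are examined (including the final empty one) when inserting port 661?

Insert 338: h=6, slot 6 empty => index 6.
Insert 241: h=4, slot 4 empty => index 4.
Insert 703: h=13, slot 13 empty => index 13.
Insert 100: h=6, slot 6 occupied => index 7.
Insert 610: h=6, slots 6,7 occupied => index 8.
Insert 661: h=6, slots 6,7,8 occupied => index 9.
Table: [—, —, —, —, 241, —, 338, 100, 610, 661, —, —, —, 703, —, —, —]

4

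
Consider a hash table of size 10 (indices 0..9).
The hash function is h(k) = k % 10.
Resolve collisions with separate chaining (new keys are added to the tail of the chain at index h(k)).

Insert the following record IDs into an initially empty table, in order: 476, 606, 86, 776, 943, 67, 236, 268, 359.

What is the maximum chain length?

Insert 476: h=6, bucket 6 empty -> new chain.
Insert 606: h=6, bucket 6 nonempty -> append to chain.
Insert 86: h=6, bucket 6 nonempty -> append to chain.
Insert 776: h=6, bucket 6 nonempty -> append to chain.
Insert 943: h=3, bucket 3 empty -> new chain.
Insert 67: h=7, bucket 7 empty -> new chain.
Insert 236: h=6, bucket 6 nonempty -> append to chain.
Insert 268: h=8, bucket 8 empty -> new chain.
Insert 359: h=9, bucket 9 empty -> new chain.
Final buckets:
0: _
1: _
2: _
3: 943
4: _
5: _
6: 476 -> 606 -> 86 -> 776 -> 236
7: 67
8: 268
9: 359

5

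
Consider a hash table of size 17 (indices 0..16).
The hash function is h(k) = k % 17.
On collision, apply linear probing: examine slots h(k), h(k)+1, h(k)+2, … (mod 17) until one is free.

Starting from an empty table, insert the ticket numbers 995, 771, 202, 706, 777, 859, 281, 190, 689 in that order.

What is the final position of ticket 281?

995: h=9 => slot 9
771: h=6 => slot 6
202: h=15 => slot 15
706: h=9, probe 9,10 => slot 10
777: h=12 => slot 12
859: h=9, probe 9,10,11 => slot 11
281: h=9, probe 9,10,11,12,13 => slot 13
190: h=3 => slot 3
689: h=9, probe 9,10,11,12,13,14 => slot 14
Table: [_, _, _, 190, _, _, 771, _, _, 995, 706, 859, 777, 281, 689, 202, _]

13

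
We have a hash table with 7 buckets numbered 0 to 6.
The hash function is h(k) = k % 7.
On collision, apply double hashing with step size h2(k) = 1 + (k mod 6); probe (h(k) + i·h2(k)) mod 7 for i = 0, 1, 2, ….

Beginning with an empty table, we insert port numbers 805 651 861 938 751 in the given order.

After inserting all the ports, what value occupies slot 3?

805: h=0 → slot 0
651: h=0, h2=4, probe 0,4 → slot 4
861: h=0, h2=4, probe 0,4,1 → slot 1
938: h=0, h2=3, probe 0,3 → slot 3
751: h=2 → slot 2
Table: [805, 861, 751, 938, 651, _, _]

938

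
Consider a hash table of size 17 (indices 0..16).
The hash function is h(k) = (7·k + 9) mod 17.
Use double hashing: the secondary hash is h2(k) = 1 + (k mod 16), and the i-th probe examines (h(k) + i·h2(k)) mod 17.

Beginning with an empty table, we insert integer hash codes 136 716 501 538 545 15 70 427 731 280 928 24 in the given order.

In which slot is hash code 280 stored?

136: h=9 -> slot 9
716: h=6 -> slot 6
501: h=14 -> slot 14
538: h=1 -> slot 1
545: h=16 -> slot 16
15: h=12 -> slot 12
70: h=6, h2=7, probe 6,13 -> slot 13
427: h=6, h2=12, probe 6,1,13,8 -> slot 8
731: h=9, h2=12, probe 9,4 -> slot 4
280: h=14, h2=9, probe 14,6,15 -> slot 15
928: h=11 -> slot 11
24: h=7 -> slot 7
Table: [∅, 538, ∅, ∅, 731, ∅, 716, 24, 427, 136, ∅, 928, 15, 70, 501, 280, 545]

15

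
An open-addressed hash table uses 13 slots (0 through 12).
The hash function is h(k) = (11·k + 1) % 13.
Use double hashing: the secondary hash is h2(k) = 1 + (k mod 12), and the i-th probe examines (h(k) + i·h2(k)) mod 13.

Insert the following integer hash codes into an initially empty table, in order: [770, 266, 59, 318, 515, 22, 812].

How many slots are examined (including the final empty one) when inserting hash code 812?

4

770 hashes to 8; slot 8 is free -> place at 8.
266 hashes to 2; slot 2 is free -> place at 2.
59 hashes to 0; slot 0 is free -> place at 0.
318 hashes to 2, h2=7; 2 taken -> place at 9.
515 hashes to 11; slot 11 is free -> place at 11.
22 hashes to 9, h2=11; 9 taken -> place at 7.
812 hashes to 2, h2=9; 2,11,7 taken -> place at 3.
Table: [59, ∅, 266, 812, ∅, ∅, ∅, 22, 770, 318, ∅, 515, ∅]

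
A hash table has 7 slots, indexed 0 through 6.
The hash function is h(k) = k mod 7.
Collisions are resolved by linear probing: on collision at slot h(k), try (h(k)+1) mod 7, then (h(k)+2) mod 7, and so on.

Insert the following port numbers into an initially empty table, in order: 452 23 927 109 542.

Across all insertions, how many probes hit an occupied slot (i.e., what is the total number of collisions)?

452: h=4 => slot 4
23: h=2 => slot 2
927: h=3 => slot 3
109: h=4, probe 4,5 => slot 5
542: h=3, probe 3,4,5,6 => slot 6
Table: [-, -, 23, 927, 452, 109, 542]

4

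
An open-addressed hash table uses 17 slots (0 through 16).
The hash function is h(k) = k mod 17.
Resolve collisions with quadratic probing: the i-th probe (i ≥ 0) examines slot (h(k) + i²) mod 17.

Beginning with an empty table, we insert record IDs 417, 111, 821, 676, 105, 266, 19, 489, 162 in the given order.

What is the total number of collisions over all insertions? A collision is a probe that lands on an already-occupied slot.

417 hashes to 9; slot 9 is free => place at 9.
111 hashes to 9; 9 taken => place at 10.
821 hashes to 5; slot 5 is free => place at 5.
676 hashes to 13; slot 13 is free => place at 13.
105 hashes to 3; slot 3 is free => place at 3.
266 hashes to 11; slot 11 is free => place at 11.
19 hashes to 2; slot 2 is free => place at 2.
489 hashes to 13; 13 taken => place at 14.
162 hashes to 9; 9,10,13 taken => place at 1.
Table: [-, 162, 19, 105, -, 821, -, -, -, 417, 111, 266, -, 676, 489, -, -]

5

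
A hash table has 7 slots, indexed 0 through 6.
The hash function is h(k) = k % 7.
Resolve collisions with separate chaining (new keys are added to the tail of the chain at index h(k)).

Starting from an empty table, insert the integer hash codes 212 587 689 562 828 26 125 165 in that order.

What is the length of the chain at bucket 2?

3

Insert 212: h=2, bucket 2 empty → new chain.
Insert 587: h=6, bucket 6 empty → new chain.
Insert 689: h=3, bucket 3 empty → new chain.
Insert 562: h=2, bucket 2 nonempty → append to chain.
Insert 828: h=2, bucket 2 nonempty → append to chain.
Insert 26: h=5, bucket 5 empty → new chain.
Insert 125: h=6, bucket 6 nonempty → append to chain.
Insert 165: h=4, bucket 4 empty → new chain.
Final buckets:
0: -
1: -
2: 212 -> 562 -> 828
3: 689
4: 165
5: 26
6: 587 -> 125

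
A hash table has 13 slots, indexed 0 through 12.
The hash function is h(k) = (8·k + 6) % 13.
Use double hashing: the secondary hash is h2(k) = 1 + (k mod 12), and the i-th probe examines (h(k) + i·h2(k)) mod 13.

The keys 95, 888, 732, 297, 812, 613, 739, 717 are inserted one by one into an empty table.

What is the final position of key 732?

Insert 95: h=12, slot 12 empty → index 12.
Insert 888: h=12, h2=1, slot 12 occupied → index 0.
Insert 732: h=12, h2=1, slots 12,0 occupied → index 1.
Insert 297: h=3, slot 3 empty → index 3.
Insert 812: h=2, slot 2 empty → index 2.
Insert 613: h=9, slot 9 empty → index 9.
Insert 739: h=3, h2=8, slot 3 occupied → index 11.
Insert 717: h=9, h2=10, slot 9 occupied → index 6.
Table: [888, 732, 812, 297, _, _, 717, _, _, 613, _, 739, 95]

1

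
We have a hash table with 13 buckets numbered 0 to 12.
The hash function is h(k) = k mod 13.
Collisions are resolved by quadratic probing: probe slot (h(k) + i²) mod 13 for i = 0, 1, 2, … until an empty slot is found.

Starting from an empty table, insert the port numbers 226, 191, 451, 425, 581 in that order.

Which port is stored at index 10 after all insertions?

226: h=5 -> slot 5
191: h=9 -> slot 9
451: h=9, probe 9,10 -> slot 10
425: h=9, probe 9,10,0 -> slot 0
581: h=9, probe 9,10,0,5,12 -> slot 12
Table: [425, —, —, —, —, 226, —, —, —, 191, 451, —, 581]

451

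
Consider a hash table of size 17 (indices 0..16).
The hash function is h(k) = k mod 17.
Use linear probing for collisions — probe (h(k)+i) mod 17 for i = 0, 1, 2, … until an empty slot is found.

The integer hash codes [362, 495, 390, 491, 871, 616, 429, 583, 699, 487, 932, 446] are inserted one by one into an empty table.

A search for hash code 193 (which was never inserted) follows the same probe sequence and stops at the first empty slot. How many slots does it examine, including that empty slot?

362 hashes to 5; slot 5 is free => place at 5.
495 hashes to 2; slot 2 is free => place at 2.
390 hashes to 16; slot 16 is free => place at 16.
491 hashes to 15; slot 15 is free => place at 15.
871 hashes to 4; slot 4 is free => place at 4.
616 hashes to 4; 4,5 taken => place at 6.
429 hashes to 4; 4,5,6 taken => place at 7.
583 hashes to 5; 5,6,7 taken => place at 8.
699 hashes to 2; 2 taken => place at 3.
487 hashes to 11; slot 11 is free => place at 11.
932 hashes to 14; slot 14 is free => place at 14.
446 hashes to 4; 4,5,6,7,8 taken => place at 9.
Table: [_, _, 495, 699, 871, 362, 616, 429, 583, 446, _, 487, _, _, 932, 491, 390]
Lookup 193: h=6, probe 6,7,8,9,10 → slot 10 empty, not found.

5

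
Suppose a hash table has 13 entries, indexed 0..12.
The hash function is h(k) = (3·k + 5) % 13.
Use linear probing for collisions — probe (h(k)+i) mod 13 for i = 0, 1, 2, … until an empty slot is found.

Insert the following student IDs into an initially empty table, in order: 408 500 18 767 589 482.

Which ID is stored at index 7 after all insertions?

408: h=7 → slot 7
500: h=10 → slot 10
18: h=7, probe 7,8 → slot 8
767: h=5 → slot 5
589: h=4 → slot 4
482: h=8, probe 8,9 → slot 9
Table: [—, —, —, —, 589, 767, —, 408, 18, 482, 500, —, —]

408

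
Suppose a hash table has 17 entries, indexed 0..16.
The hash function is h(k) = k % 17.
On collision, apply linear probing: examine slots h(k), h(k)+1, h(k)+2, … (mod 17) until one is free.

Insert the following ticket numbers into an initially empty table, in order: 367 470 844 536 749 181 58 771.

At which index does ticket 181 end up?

367: h=10 => slot 10
470: h=11 => slot 11
844: h=11, probe 11,12 => slot 12
536: h=9 => slot 9
749: h=1 => slot 1
181: h=11, probe 11,12,13 => slot 13
58: h=7 => slot 7
771: h=6 => slot 6
Table: [—, 749, —, —, —, —, 771, 58, —, 536, 367, 470, 844, 181, —, —, —]

13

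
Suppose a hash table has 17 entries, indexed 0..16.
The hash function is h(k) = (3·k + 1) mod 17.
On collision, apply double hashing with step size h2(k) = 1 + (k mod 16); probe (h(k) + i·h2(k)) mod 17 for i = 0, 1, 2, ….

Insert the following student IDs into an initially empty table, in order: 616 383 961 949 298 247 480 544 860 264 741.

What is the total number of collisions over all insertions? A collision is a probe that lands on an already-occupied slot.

616: h=13 => slot 13
383: h=11 => slot 11
961: h=11, h2=2, probe 11,13,15 => slot 15
949: h=9 => slot 9
298: h=11, h2=11, probe 11,5 => slot 5
247: h=11, h2=8, probe 11,2 => slot 2
480: h=13, h2=1, probe 13,14 => slot 14
544: h=1 => slot 1
860: h=14, h2=13, probe 14,10 => slot 10
264: h=11, h2=9, probe 11,3 => slot 3
741: h=14, h2=6, probe 14,3,9,15,4 => slot 4
Table: [-, 544, 247, 264, 741, 298, -, -, -, 949, 860, 383, -, 616, 480, 961, -]

11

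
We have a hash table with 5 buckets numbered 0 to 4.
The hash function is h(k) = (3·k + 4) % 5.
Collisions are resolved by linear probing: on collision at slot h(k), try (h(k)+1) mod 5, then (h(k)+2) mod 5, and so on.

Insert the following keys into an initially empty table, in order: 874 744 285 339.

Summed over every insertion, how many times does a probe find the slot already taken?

3

874 hashes to 1; slot 1 is free → place at 1.
744 hashes to 1; 1 taken → place at 2.
285 hashes to 4; slot 4 is free → place at 4.
339 hashes to 1; 1,2 taken → place at 3.
Table: [∅, 874, 744, 339, 285]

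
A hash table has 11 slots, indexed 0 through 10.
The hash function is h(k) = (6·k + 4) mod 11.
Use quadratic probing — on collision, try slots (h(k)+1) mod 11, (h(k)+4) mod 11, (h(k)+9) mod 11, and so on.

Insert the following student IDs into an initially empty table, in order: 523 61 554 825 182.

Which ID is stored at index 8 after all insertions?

523: h=7 => slot 7
61: h=7, probe 7,8 => slot 8
554: h=6 => slot 6
825: h=4 => slot 4
182: h=7, probe 7,8,0 => slot 0
Table: [182, ∅, ∅, ∅, 825, ∅, 554, 523, 61, ∅, ∅]

61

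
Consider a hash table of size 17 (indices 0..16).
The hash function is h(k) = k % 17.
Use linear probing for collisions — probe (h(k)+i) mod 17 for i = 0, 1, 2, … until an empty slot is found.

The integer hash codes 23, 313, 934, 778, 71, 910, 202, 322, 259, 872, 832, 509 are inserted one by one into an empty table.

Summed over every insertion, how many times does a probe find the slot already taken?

6

23 hashes to 6; slot 6 is free => place at 6.
313 hashes to 7; slot 7 is free => place at 7.
934 hashes to 16; slot 16 is free => place at 16.
778 hashes to 13; slot 13 is free => place at 13.
71 hashes to 3; slot 3 is free => place at 3.
910 hashes to 9; slot 9 is free => place at 9.
202 hashes to 15; slot 15 is free => place at 15.
322 hashes to 16; 16 taken => place at 0.
259 hashes to 4; slot 4 is free => place at 4.
872 hashes to 5; slot 5 is free => place at 5.
832 hashes to 16; 16,0 taken => place at 1.
509 hashes to 16; 16,0,1 taken => place at 2.
Table: [322, 832, 509, 71, 259, 872, 23, 313, —, 910, —, —, —, 778, —, 202, 934]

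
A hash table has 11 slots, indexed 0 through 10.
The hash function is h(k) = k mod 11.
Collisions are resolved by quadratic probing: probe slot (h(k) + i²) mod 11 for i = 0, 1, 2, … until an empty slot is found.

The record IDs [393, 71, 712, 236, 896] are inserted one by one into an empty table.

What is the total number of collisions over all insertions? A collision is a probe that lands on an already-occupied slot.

5

Insert 393: h=8, slot 8 empty -> index 8.
Insert 71: h=5, slot 5 empty -> index 5.
Insert 712: h=8, slot 8 occupied -> index 9.
Insert 236: h=5, slot 5 occupied -> index 6.
Insert 896: h=5, slots 5,6,9 occupied -> index 3.
Table: [-, -, -, 896, -, 71, 236, -, 393, 712, -]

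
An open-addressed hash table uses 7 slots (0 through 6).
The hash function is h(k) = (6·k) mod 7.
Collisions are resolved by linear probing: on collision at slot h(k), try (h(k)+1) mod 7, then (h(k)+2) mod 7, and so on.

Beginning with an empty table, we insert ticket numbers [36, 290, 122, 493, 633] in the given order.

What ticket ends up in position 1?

36: h=6 -> slot 6
290: h=4 -> slot 4
122: h=4, probe 4,5 -> slot 5
493: h=4, probe 4,5,6,0 -> slot 0
633: h=4, probe 4,5,6,0,1 -> slot 1
Table: [493, 633, ., ., 290, 122, 36]

633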